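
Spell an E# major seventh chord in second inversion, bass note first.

B#, D##, E#, G##

The chord tones are E#–G##–B#–D##. With the fifth (B#) lowest for second inversion: B#, D##, E#, G##.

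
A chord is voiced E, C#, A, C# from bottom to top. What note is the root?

A

The distinct letter names are E, C#, A. Arranged as a stack of thirds they read A–C#–E, so A is the root (an A major triad).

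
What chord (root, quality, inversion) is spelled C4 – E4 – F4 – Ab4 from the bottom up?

Reducing to letter names: C, E, F, Ab. These stack in thirds as F–Ab–C–E — an F minor-major seventh chord.
With the fifth (C) in the bass, the chord is in second inversion (figured bass 4/3).

F minor-major seventh, second inversion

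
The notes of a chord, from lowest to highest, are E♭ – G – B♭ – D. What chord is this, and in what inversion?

The distinct note names are Eb, G, Bb, D. Stacked in thirds they read Eb–G–Bb–D, which is a major seventh chord on Eb.
With the root (Eb) in the bass, the chord is in root position (figured bass 7).

Eb major seventh, root position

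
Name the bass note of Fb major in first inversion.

Fb major is Fb–Ab–Cb. First inversion places the third in the bass: Ab.

Ab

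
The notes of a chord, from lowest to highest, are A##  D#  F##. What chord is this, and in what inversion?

D# augmented, second inversion

Reducing to letter names: A##, D#, F##. These stack in thirds as D#–F##–A## — a D# augmented triad.
The lowest note is A##, the fifth of the chord, so this is second inversion (figured bass 6/4).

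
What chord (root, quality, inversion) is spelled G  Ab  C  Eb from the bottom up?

Ab major seventh, third inversion

The pitch classes G, Ab, C, Eb arrange in thirds as Ab–C–Eb–G: an Ab major seventh chord.
With the seventh (G) in the bass, the chord is in third inversion (figured bass 4/2).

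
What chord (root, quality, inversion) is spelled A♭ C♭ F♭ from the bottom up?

Reducing to letter names: Ab, Cb, Fb. These stack in thirds as Fb–Ab–Cb — an Fb major triad.
The lowest note is Ab, the third of the chord, so this is first inversion (figured bass 6).

Fb major, first inversion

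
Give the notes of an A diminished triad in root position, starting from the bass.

The chord tones are A–C–Eb. With the root (A) lowest for root position: A, C, Eb.

A, C, Eb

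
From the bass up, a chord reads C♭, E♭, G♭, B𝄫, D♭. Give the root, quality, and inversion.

Cb dominant ninth, root position

The distinct note names are Cb, Eb, Gb, Bbb, Db. Stacked in thirds they read Cb–Eb–Gb–Bbb–Db, which is a dominant ninth chord on Cb.
Cb is the root of Cb dominant ninth; root in the bass means root position.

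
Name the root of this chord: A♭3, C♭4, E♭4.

Ab, Cb, Eb are the tones of an Ab minor triad (Ab–Cb–Eb), making Ab the root.

Ab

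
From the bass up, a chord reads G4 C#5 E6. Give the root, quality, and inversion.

Reducing to letter names: G, C#, E. These stack in thirds as C#–E–G — a C# diminished triad.
G is the fifth of C# diminished; fifth in the bass means second inversion (figured bass 6/4).

C# diminished, second inversion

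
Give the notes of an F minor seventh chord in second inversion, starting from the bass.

C, Eb, F, Ab

F minor seventh is F–Ab–C–Eb. Second inversion puts the fifth (C) in the bass, with the remaining tones above: C, Eb, F, Ab.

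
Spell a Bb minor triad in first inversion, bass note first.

Bb minor is Bb–Db–F. First inversion puts the third (Db) in the bass, with the remaining tones above: Db, F, Bb.

Db, F, Bb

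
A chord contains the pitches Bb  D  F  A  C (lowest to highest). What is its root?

Bb

The distinct letter names are Bb, D, F, A, C. Arranged as a stack of thirds they read Bb–D–F–A–C, so Bb is the root (a Bb major ninth chord).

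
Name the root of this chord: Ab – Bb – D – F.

Bb

The distinct letter names are Ab, Bb, D, F. Arranged as a stack of thirds they read Bb–D–F–Ab, so Bb is the root (a Bb dominant seventh chord).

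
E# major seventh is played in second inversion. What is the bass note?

The fifth of E# major seventh (E#–G##–B#–D##) is B#; that is the bass in second inversion.

B#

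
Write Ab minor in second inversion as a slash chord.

Second inversion of Ab minor has the fifth (Eb) in the bass. As a slash chord: Abm/Eb.

Abm/Eb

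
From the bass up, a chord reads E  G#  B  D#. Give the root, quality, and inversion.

E major seventh, root position

Reducing to letter names: E, G#, B, D#. These stack in thirds as E–G#–B–D# — an E major seventh chord.
The lowest note is E, the root of the chord, so this is root position (figured bass 7).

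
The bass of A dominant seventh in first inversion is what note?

C#

A dominant seventh is A–C#–E–G. First inversion places the third in the bass: C#.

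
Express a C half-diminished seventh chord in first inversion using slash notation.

First inversion of C half-diminished seventh has the third (Eb) in the bass. As a slash chord: Cø7/Eb.

Cø7/Eb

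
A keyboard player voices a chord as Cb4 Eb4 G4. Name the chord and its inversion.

The distinct note names are Cb, Eb, G. Stacked in thirds they read Cb–Eb–G, which is an augmented triad on Cb.
With the root (Cb) in the bass, the chord is in root position (figured bass 5/3).

Cb augmented, root position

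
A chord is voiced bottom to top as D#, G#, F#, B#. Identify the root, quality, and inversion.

G# dominant seventh, second inversion

Reducing to letter names: D#, G#, F#, B#. These stack in thirds as G#–B#–D#–F# — a G# dominant seventh chord.
The lowest note is D#, the fifth of the chord, so this is second inversion (figured bass 4/3).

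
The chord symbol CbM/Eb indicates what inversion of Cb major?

CbM/Eb means Cb major with Eb in the bass. Eb is the third of Cb major (Cb–Eb–Gb), so this is first inversion.

first inversion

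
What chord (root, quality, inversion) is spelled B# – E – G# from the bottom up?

E augmented, second inversion

The distinct note names are B#, E, G#. Stacked in thirds they read E–G#–B#, which is an augmented triad on E.
B# is the fifth of E augmented; fifth in the bass means second inversion (figured bass 6/4).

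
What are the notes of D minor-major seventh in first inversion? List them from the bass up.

The chord tones are D–F–A–C#. With the third (F) lowest for first inversion: F, A, C#, D.

F, A, C#, D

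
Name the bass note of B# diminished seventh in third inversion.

A

The seventh of B# diminished seventh (B#–D#–F#–A) is A; that is the bass in third inversion.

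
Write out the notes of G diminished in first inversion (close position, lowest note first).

Bb, Db, G

G diminished is G–Bb–Db. First inversion puts the third (Bb) in the bass, with the remaining tones above: Bb, Db, G.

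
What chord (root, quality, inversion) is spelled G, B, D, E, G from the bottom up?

The distinct note names are G, B, D, E. Stacked in thirds they read E–G–B–D, which is a minor seventh chord on E.
G is the third of E minor seventh; third in the bass means first inversion (figured bass 6/5).

E minor seventh, first inversion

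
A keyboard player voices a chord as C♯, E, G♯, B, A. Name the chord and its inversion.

Reducing to letter names: C#, E, G#, B, A. These stack in thirds as A–C#–E–G#–B — an A major ninth chord.
C# is the third of A major ninth; third in the bass means first inversion.

A major ninth, first inversion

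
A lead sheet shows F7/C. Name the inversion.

F7/C means F dominant seventh with C in the bass. C is the fifth of F dominant seventh (F–A–C–Eb), so this is second inversion.

second inversion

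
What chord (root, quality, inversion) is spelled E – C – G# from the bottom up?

C augmented, first inversion

The distinct note names are E, C, G#. Stacked in thirds they read C–E–G#, which is an augmented triad on C.
The lowest note is E, the third of the chord, so this is first inversion (figured bass 6).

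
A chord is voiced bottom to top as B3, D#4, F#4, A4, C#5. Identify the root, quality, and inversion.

B dominant ninth, root position

Reducing to letter names: B, D#, F#, A, C#. These stack in thirds as B–D#–F#–A–C# — a B dominant ninth chord.
With the root (B) in the bass, the chord is in root position.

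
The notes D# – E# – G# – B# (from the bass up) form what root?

E#

The distinct letter names are D#, E#, G#, B#. Arranged as a stack of thirds they read E#–G#–B#–D#, so E# is the root (an E# minor seventh chord).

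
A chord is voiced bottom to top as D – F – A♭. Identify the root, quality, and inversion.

The distinct note names are D, F, Ab. Stacked in thirds they read D–F–Ab, which is a diminished triad on D.
D is the root of D diminished; root in the bass means root position (figured bass 5/3).

D diminished, root position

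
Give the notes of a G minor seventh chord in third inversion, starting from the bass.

The chord tones are G–Bb–D–F. With the seventh (F) lowest for third inversion: F, G, Bb, D.

F, G, Bb, D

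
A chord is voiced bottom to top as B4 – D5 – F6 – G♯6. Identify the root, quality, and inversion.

G# diminished seventh, first inversion

The pitch classes B, D, F, G# arrange in thirds as G#–B–D–F: a G# diminished seventh chord.
B is the third of G# diminished seventh; third in the bass means first inversion (figured bass 6/5).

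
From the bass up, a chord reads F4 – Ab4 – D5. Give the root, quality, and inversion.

The distinct note names are F, Ab, D. Stacked in thirds they read D–F–Ab, which is a diminished triad on D.
With the third (F) in the bass, the chord is in first inversion (figured bass 6).

D diminished, first inversion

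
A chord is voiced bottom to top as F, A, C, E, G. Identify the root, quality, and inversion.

F major ninth, root position

The distinct note names are F, A, C, E, G. Stacked in thirds they read F–A–C–E–G, which is a major ninth chord on F.
With the root (F) in the bass, the chord is in root position.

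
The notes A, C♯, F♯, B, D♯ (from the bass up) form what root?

B

A, C#, F#, B, D# are the tones of a B dominant ninth chord (B–D#–F#–A–C#), making B the root.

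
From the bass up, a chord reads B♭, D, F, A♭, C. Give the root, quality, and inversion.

Bb dominant ninth, root position

The distinct note names are Bb, D, F, Ab, C. Stacked in thirds they read Bb–D–F–Ab–C, which is a dominant ninth chord on Bb.
With the root (Bb) in the bass, the chord is in root position.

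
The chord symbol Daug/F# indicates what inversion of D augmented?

first inversion

Daug/F# means D augmented with F# in the bass. F# is the third of D augmented (D–F#–A#), so this is first inversion.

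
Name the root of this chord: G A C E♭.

A

Reordering G, A, C, Eb into stacked thirds gives A–C–Eb–G; the bottom of that stack, A, is the root.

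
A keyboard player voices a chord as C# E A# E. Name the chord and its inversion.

Reducing to letter names: C#, E, A#. These stack in thirds as A#–C#–E — an A# diminished triad.
C# is the third of A# diminished; third in the bass means first inversion (figured bass 6).

A# diminished, first inversion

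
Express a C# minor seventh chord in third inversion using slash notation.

C#m7/B

Third inversion of C# minor seventh has the seventh (B) in the bass. As a slash chord: C#m7/B.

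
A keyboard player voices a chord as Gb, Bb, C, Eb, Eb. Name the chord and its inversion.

The distinct note names are Gb, Bb, C, Eb. Stacked in thirds they read C–Eb–Gb–Bb, which is a half-diminished seventh chord on C.
With the fifth (Gb) in the bass, the chord is in second inversion (figured bass 4/3).

C half-diminished seventh, second inversion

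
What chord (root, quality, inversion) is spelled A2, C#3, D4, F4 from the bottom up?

D minor-major seventh, second inversion

Reducing to letter names: A, C#, D, F. These stack in thirds as D–F–A–C# — a D minor-major seventh chord.
With the fifth (A) in the bass, the chord is in second inversion (figured bass 4/3).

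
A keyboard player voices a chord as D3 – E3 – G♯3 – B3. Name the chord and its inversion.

E dominant seventh, third inversion

Reducing to letter names: D, E, G#, B. These stack in thirds as E–G#–B–D — an E dominant seventh chord.
The lowest note is D, the seventh of the chord, so this is third inversion (figured bass 4/2).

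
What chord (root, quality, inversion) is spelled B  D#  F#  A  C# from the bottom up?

The distinct note names are B, D#, F#, A, C#. Stacked in thirds they read B–D#–F#–A–C#, which is a dominant ninth chord on B.
With the root (B) in the bass, the chord is in root position.

B dominant ninth, root position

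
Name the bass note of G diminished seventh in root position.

The root of G diminished seventh (G–Bb–Db–Fb) is G; that is the bass in root position.

G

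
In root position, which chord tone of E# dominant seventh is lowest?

In root position the root is lowest. For E# dominant seventh (E#–G##–B#–D#) that is E#.

E#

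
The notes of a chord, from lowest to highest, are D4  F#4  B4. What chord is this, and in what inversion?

B minor, first inversion

The pitch classes D, F#, B arrange in thirds as B–D–F#: a B minor triad.
D is the third of B minor; third in the bass means first inversion (figured bass 6).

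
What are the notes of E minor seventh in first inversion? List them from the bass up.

E minor seventh is E–G–B–D. First inversion puts the third (G) in the bass, with the remaining tones above: G, B, D, E.

G, B, D, E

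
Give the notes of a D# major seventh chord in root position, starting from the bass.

Spelling D# major seventh: D#–F##–A#–C##. In root position the root is bass, giving D#, F##, A#, C## from the bottom.

D#, F##, A#, C##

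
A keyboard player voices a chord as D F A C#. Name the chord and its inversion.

Reducing to letter names: D, F, A, C#. These stack in thirds as D–F–A–C# — a D minor-major seventh chord.
D is the root of D minor-major seventh; root in the bass means root position (figured bass 7).

D minor-major seventh, root position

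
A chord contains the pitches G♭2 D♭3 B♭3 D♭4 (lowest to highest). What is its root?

Gb

Gb, Db, Bb are the tones of a Gb major triad (Gb–Bb–Db), making Gb the root.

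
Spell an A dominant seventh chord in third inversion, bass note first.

Spelling A dominant seventh: A–C#–E–G. In third inversion the seventh is bass, giving G, A, C#, E from the bottom.

G, A, C#, E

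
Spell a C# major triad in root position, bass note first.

C#, E#, G#

C# major is C#–E#–G#. Root position puts the root (C#) in the bass, with the remaining tones above: C#, E#, G#.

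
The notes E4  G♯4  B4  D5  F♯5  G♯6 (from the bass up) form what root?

E

The distinct letter names are E, G#, B, D, F#. Arranged as a stack of thirds they read E–G#–B–D–F#, so E is the root (an E dominant ninth chord).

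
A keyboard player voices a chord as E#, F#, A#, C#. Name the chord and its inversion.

The distinct note names are E#, F#, A#, C#. Stacked in thirds they read F#–A#–C#–E#, which is a major seventh chord on F#.
E# is the seventh of F# major seventh; seventh in the bass means third inversion (figured bass 4/2).

F# major seventh, third inversion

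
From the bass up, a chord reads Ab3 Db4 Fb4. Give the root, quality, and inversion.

Db minor, second inversion

The pitch classes Ab, Db, Fb arrange in thirds as Db–Fb–Ab: a Db minor triad.
The lowest note is Ab, the fifth of the chord, so this is second inversion (figured bass 6/4).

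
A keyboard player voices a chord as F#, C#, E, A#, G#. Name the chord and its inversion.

F# dominant ninth, root position

The pitch classes F#, C#, E, A#, G# arrange in thirds as F#–A#–C#–E–G#: an F# dominant ninth chord.
With the root (F#) in the bass, the chord is in root position.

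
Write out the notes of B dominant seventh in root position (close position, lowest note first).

Spelling B dominant seventh: B–D#–F#–A. In root position the root is bass, giving B, D#, F#, A from the bottom.

B, D#, F#, A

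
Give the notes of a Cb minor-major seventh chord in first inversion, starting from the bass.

Spelling Cb minor-major seventh: Cb–Ebb–Gb–Bb. In first inversion the third is bass, giving Ebb, Gb, Bb, Cb from the bottom.

Ebb, Gb, Bb, Cb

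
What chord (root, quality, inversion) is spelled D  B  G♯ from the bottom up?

The pitch classes D, B, G# arrange in thirds as G#–B–D: a G# diminished triad.
With the fifth (D) in the bass, the chord is in second inversion (figured bass 6/4).

G# diminished, second inversion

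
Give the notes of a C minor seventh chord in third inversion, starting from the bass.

C minor seventh is C–Eb–G–Bb. Third inversion puts the seventh (Bb) in the bass, with the remaining tones above: Bb, C, Eb, G.

Bb, C, Eb, G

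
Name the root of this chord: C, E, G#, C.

C, E, G# are the tones of a C augmented triad (C–E–G#), making C the root.

C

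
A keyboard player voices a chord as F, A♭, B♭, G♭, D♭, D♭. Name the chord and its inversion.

The pitch classes F, Ab, Bb, Gb, Db arrange in thirds as Gb–Bb–Db–F–Ab: a Gb major ninth chord.
The lowest note is F, the seventh of the chord, so this is third inversion.

Gb major ninth, third inversion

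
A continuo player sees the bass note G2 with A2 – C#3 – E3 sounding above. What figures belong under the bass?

The notes G, A, C#, E stack in thirds as A–C#–E–G — an A dominant seventh chord. The bass G is the seventh, so this is third inversion: figured 4/2.

4/2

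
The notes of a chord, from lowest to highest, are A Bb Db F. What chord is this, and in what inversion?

Reducing to letter names: A, Bb, Db, F. These stack in thirds as Bb–Db–F–A — a Bb minor-major seventh chord.
A is the seventh of Bb minor-major seventh; seventh in the bass means third inversion (figured bass 4/2).

Bb minor-major seventh, third inversion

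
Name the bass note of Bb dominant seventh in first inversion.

Bb dominant seventh is Bb–D–F–Ab. First inversion places the third in the bass: D.

D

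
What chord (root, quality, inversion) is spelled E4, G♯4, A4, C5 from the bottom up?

Reducing to letter names: E, G#, A, C. These stack in thirds as A–C–E–G# — an A minor-major seventh chord.
With the fifth (E) in the bass, the chord is in second inversion (figured bass 4/3).

A minor-major seventh, second inversion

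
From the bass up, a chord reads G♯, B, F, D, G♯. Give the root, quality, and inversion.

G# diminished seventh, root position

The pitch classes G#, B, F, D arrange in thirds as G#–B–D–F: a G# diminished seventh chord.
G# is the root of G# diminished seventh; root in the bass means root position (figured bass 7).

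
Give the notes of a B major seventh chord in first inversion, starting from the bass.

D#, F#, A#, B

The chord tones are B–D#–F#–A#. With the third (D#) lowest for first inversion: D#, F#, A#, B.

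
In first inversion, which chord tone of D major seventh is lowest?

D major seventh is D–F#–A–C#. First inversion places the third in the bass: F#.

F#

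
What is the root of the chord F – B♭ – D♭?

F, Bb, Db are the tones of a Bb minor triad (Bb–Db–F), making Bb the root.

Bb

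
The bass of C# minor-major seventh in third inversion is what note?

In third inversion the seventh is lowest. For C# minor-major seventh (C#–E–G#–B#) that is B#.

B#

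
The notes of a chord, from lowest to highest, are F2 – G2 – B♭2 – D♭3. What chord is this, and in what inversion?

The pitch classes F, G, Bb, Db arrange in thirds as G–Bb–Db–F: a G half-diminished seventh chord.
The lowest note is F, the seventh of the chord, so this is third inversion (figured bass 4/2).

G half-diminished seventh, third inversion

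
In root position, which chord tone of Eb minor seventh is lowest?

Eb

Eb minor seventh is Eb–Gb–Bb–Db. Root position places the root in the bass: Eb.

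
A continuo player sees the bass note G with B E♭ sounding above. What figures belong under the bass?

6

The notes G, B, Eb stack in thirds as Eb–G–B — an Eb augmented triad. The bass G is the third, so this is first inversion: figured 6.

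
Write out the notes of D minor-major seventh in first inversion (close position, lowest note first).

D minor-major seventh is D–F–A–C#. First inversion puts the third (F) in the bass, with the remaining tones above: F, A, C#, D.

F, A, C#, D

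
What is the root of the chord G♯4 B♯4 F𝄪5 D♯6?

G#, B#, F##, D# are the tones of a G# major seventh chord (G#–B#–D#–F##), making G# the root.

G#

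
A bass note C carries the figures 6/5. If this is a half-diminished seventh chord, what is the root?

A

The figures 6/5 mean the third of the chord is in the bass. If C is the third of a half-diminished seventh chord, the root is A (chord tones A–C–Eb–G).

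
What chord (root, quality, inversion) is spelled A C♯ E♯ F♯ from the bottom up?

F# minor-major seventh, first inversion

The pitch classes A, C#, E#, F# arrange in thirds as F#–A–C#–E#: an F# minor-major seventh chord.
With the third (A) in the bass, the chord is in first inversion (figured bass 6/5).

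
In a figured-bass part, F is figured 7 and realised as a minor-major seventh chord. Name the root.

F

The figures 7 mean the root of the chord is in the bass. If F is the root of a minor-major seventh chord, the root is F (chord tones F–Ab–C–E).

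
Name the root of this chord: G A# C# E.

A#

The distinct letter names are G, A#, C#, E. Arranged as a stack of thirds they read A#–C#–E–G, so A# is the root (an A# diminished seventh chord).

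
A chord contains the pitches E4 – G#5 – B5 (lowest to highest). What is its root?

E

The distinct letter names are E, G#, B. Arranged as a stack of thirds they read E–G#–B, so E is the root (an E major triad).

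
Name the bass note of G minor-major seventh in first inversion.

Bb

The third of G minor-major seventh (G–Bb–D–F#) is Bb; that is the bass in first inversion.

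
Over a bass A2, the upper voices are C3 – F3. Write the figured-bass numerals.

6

The notes A, C, F stack in thirds as F–A–C — an F major triad. The bass A is the third, so this is first inversion: figured 6.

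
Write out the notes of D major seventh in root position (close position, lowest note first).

D major seventh is D–F#–A–C#. Root position puts the root (D) in the bass, with the remaining tones above: D, F#, A, C#.

D, F#, A, C#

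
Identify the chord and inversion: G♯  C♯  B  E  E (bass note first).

The pitch classes G#, C#, B, E arrange in thirds as C#–E–G#–B: a C# minor seventh chord.
The lowest note is G#, the fifth of the chord, so this is second inversion (figured bass 4/3).

C# minor seventh, second inversion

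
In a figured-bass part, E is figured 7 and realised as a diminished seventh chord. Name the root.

The figures 7 mean the root of the chord is in the bass. If E is the root of a diminished seventh chord, the root is E (chord tones E–G–Bb–Db).

E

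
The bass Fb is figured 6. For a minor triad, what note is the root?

The figures 6 mean the third of the chord is in the bass. If Fb is the third of a minor triad, the root is Db (chord tones Db–Fb–Ab).

Db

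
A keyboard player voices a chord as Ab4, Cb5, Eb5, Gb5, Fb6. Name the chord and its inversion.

The pitch classes Ab, Cb, Eb, Gb, Fb arrange in thirds as Fb–Ab–Cb–Eb–Gb: an Fb major ninth chord.
With the third (Ab) in the bass, the chord is in first inversion.

Fb major ninth, first inversion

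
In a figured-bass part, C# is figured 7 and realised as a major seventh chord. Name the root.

The figures 7 mean the root of the chord is in the bass. If C# is the root of a major seventh chord, the root is C# (chord tones C#–E#–G#–B#).

C#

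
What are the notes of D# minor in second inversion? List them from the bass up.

D# minor is D#–F#–A#. Second inversion puts the fifth (A#) in the bass, with the remaining tones above: A#, D#, F#.

A#, D#, F#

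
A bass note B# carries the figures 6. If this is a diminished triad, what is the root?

G##

The figures 6 mean the third of the chord is in the bass. If B# is the third of a diminished triad, the root is G## (chord tones G##–B#–D#).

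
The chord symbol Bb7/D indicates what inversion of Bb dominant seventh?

first inversion

Bb7/D means Bb dominant seventh with D in the bass. D is the third of Bb dominant seventh (Bb–D–F–Ab), so this is first inversion.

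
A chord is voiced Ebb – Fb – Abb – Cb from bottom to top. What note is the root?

Fb

The distinct letter names are Ebb, Fb, Abb, Cb. Arranged as a stack of thirds they read Fb–Abb–Cb–Ebb, so Fb is the root (an Fb minor seventh chord).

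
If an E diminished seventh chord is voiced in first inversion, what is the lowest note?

E diminished seventh is E–G–Bb–Db. First inversion places the third in the bass: G.

G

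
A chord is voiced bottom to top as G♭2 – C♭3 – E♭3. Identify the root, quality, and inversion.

The pitch classes Gb, Cb, Eb arrange in thirds as Cb–Eb–Gb: a Cb major triad.
The lowest note is Gb, the fifth of the chord, so this is second inversion (figured bass 6/4).

Cb major, second inversion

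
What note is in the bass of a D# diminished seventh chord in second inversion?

The fifth of D# diminished seventh (D#–F#–A–C) is A; that is the bass in second inversion.

A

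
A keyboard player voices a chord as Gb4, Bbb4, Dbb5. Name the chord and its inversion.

The distinct note names are Gb, Bbb, Dbb. Stacked in thirds they read Gb–Bbb–Dbb, which is a diminished triad on Gb.
The lowest note is Gb, the root of the chord, so this is root position (figured bass 5/3).

Gb diminished, root position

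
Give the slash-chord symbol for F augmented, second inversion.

Faug/C#

Second inversion of F augmented has the fifth (C#) in the bass. As a slash chord: Faug/C#.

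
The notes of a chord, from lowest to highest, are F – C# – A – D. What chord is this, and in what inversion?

D minor-major seventh, first inversion

Reducing to letter names: F, C#, A, D. These stack in thirds as D–F–A–C# — a D minor-major seventh chord.
The lowest note is F, the third of the chord, so this is first inversion (figured bass 6/5).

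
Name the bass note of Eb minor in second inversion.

Bb

The fifth of Eb minor (Eb–Gb–Bb) is Bb; that is the bass in second inversion.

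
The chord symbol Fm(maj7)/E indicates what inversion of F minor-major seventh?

third inversion

Fm(maj7)/E means F minor-major seventh with E in the bass. E is the seventh of F minor-major seventh (F–Ab–C–E), so this is third inversion.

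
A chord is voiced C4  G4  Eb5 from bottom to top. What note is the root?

C

The distinct letter names are C, G, Eb. Arranged as a stack of thirds they read C–Eb–G, so C is the root (a C minor triad).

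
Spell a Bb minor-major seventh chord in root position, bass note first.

Bb, Db, F, A

The chord tones are Bb–Db–F–A. With the root (Bb) lowest for root position: Bb, Db, F, A.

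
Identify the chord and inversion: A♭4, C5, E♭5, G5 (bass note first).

Reducing to letter names: Ab, C, Eb, G. These stack in thirds as Ab–C–Eb–G — an Ab major seventh chord.
With the root (Ab) in the bass, the chord is in root position (figured bass 7).

Ab major seventh, root position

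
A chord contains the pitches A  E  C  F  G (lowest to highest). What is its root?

Reordering A, E, C, F, G into stacked thirds gives F–A–C–E–G; the bottom of that stack, F, is the root.

F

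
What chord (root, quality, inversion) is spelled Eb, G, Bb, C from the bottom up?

Reducing to letter names: Eb, G, Bb, C. These stack in thirds as C–Eb–G–Bb — a C minor seventh chord.
The lowest note is Eb, the third of the chord, so this is first inversion (figured bass 6/5).

C minor seventh, first inversion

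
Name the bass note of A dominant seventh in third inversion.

A dominant seventh is A–C#–E–G. Third inversion places the seventh in the bass: G.

G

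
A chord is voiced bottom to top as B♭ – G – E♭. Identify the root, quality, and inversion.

Eb major, second inversion

The distinct note names are Bb, G, Eb. Stacked in thirds they read Eb–G–Bb, which is a major triad on Eb.
Bb is the fifth of Eb major; fifth in the bass means second inversion (figured bass 6/4).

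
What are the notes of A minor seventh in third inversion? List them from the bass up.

A minor seventh is A–C–E–G. Third inversion puts the seventh (G) in the bass, with the remaining tones above: G, A, C, E.

G, A, C, E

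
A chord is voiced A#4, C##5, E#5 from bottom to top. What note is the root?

A#

A#, C##, E# are the tones of an A# major triad (A#–C##–E#), making A# the root.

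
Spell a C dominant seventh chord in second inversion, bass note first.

G, Bb, C, E

Spelling C dominant seventh: C–E–G–Bb. In second inversion the fifth is bass, giving G, Bb, C, E from the bottom.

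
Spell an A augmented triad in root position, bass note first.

The chord tones are A–C#–E#. With the root (A) lowest for root position: A, C#, E#.

A, C#, E#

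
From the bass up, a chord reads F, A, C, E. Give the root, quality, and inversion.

F major seventh, root position

Reducing to letter names: F, A, C, E. These stack in thirds as F–A–C–E — an F major seventh chord.
The lowest note is F, the root of the chord, so this is root position (figured bass 7).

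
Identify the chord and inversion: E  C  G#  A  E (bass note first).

A minor-major seventh, second inversion

The distinct note names are E, C, G#, A. Stacked in thirds they read A–C–E–G#, which is a minor-major seventh chord on A.
The lowest note is E, the fifth of the chord, so this is second inversion (figured bass 4/3).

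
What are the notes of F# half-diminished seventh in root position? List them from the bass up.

F#, A, C, E

Spelling F# half-diminished seventh: F#–A–C–E. In root position the root is bass, giving F#, A, C, E from the bottom.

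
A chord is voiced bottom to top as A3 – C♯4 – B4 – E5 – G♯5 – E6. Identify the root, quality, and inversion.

A major ninth, root position

Reducing to letter names: A, C#, B, E, G#. These stack in thirds as A–C#–E–G#–B — an A major ninth chord.
A is the root of A major ninth; root in the bass means root position.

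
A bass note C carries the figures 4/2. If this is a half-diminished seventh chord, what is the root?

The figures 4/2 mean the seventh of the chord is in the bass. If C is the seventh of a half-diminished seventh chord, the root is D (chord tones D–F–Ab–C).

D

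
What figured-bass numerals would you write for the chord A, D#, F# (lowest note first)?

The notes A, D#, F# stack in thirds as D#–F#–A — a D# diminished triad. The bass A is the fifth, so this is second inversion: figured 6/4.

6/4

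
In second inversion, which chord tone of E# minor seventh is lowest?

B#

In second inversion the fifth is lowest. For E# minor seventh (E#–G#–B#–D#) that is B#.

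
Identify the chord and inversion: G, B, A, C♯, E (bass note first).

The distinct note names are G, B, A, C#, E. Stacked in thirds they read A–C#–E–G–B, which is a dominant ninth chord on A.
G is the seventh of A dominant ninth; seventh in the bass means third inversion.

A dominant ninth, third inversion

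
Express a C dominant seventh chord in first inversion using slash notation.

First inversion of C dominant seventh has the third (E) in the bass. As a slash chord: C7/E.

C7/E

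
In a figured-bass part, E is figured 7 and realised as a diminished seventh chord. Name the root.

E

The figures 7 mean the root of the chord is in the bass. If E is the root of a diminished seventh chord, the root is E (chord tones E–G–Bb–Db).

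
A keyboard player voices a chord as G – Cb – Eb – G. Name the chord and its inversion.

Cb augmented, second inversion

Reducing to letter names: G, Cb, Eb. These stack in thirds as Cb–Eb–G — a Cb augmented triad.
G is the fifth of Cb augmented; fifth in the bass means second inversion (figured bass 6/4).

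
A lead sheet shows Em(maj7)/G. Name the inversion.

Em(maj7)/G means E minor-major seventh with G in the bass. G is the third of E minor-major seventh (E–G–B–D#), so this is first inversion.

first inversion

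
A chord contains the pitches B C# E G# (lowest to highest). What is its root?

B, C#, E, G# are the tones of a C# minor seventh chord (C#–E–G#–B), making C# the root.

C#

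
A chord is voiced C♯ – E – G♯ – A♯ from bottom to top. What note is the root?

A#

Reordering C#, E, G#, A# into stacked thirds gives A#–C#–E–G#; the bottom of that stack, A#, is the root.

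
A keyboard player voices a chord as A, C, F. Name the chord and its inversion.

The pitch classes A, C, F arrange in thirds as F–A–C: an F major triad.
With the third (A) in the bass, the chord is in first inversion (figured bass 6).

F major, first inversion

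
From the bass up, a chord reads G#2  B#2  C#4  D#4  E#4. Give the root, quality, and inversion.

Reducing to letter names: G#, B#, C#, D#, E#. These stack in thirds as C#–E#–G#–B#–D# — a C# major ninth chord.
With the fifth (G#) in the bass, the chord is in second inversion.

C# major ninth, second inversion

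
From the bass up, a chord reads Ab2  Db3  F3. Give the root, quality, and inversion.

Db major, second inversion

The distinct note names are Ab, Db, F. Stacked in thirds they read Db–F–Ab, which is a major triad on Db.
Ab is the fifth of Db major; fifth in the bass means second inversion (figured bass 6/4).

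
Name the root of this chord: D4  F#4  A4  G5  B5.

D, F#, A, G, B are the tones of a G major ninth chord (G–B–D–F#–A), making G the root.

G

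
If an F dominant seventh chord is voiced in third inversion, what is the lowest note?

In third inversion the seventh is lowest. For F dominant seventh (F–A–C–Eb) that is Eb.

Eb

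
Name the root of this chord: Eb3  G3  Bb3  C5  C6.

The distinct letter names are Eb, G, Bb, C. Arranged as a stack of thirds they read C–Eb–G–Bb, so C is the root (a C minor seventh chord).

C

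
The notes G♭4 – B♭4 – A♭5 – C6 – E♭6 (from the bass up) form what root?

Ab

The distinct letter names are Gb, Bb, Ab, C, Eb. Arranged as a stack of thirds they read Ab–C–Eb–Gb–Bb, so Ab is the root (an Ab dominant ninth chord).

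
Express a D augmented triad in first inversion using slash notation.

First inversion of D augmented has the third (F#) in the bass. As a slash chord: Daug/F#.

Daug/F#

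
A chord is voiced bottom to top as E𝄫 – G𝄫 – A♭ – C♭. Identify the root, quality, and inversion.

Ab diminished seventh, second inversion

Reducing to letter names: Ebb, Gbb, Ab, Cb. These stack in thirds as Ab–Cb–Ebb–Gbb — an Ab diminished seventh chord.
Ebb is the fifth of Ab diminished seventh; fifth in the bass means second inversion (figured bass 4/3).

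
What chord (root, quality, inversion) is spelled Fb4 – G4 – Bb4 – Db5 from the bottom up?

The distinct note names are Fb, G, Bb, Db. Stacked in thirds they read G–Bb–Db–Fb, which is a diminished seventh chord on G.
The lowest note is Fb, the seventh of the chord, so this is third inversion (figured bass 4/2).

G diminished seventh, third inversion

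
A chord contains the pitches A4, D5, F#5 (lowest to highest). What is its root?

D

Reordering A, D, F# into stacked thirds gives D–F#–A; the bottom of that stack, D, is the root.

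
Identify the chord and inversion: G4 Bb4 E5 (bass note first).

E diminished, first inversion

The pitch classes G, Bb, E arrange in thirds as E–G–Bb: an E diminished triad.
G is the third of E diminished; third in the bass means first inversion (figured bass 6).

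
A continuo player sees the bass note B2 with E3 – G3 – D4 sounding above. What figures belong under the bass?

4/3

The notes B, E, G, D stack in thirds as E–G–B–D — an E minor seventh chord. The bass B is the fifth, so this is second inversion: figured 4/3.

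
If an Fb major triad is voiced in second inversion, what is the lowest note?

Cb

The fifth of Fb major (Fb–Ab–Cb) is Cb; that is the bass in second inversion.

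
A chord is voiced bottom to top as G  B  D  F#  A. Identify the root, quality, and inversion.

G major ninth, root position

The pitch classes G, B, D, F#, A arrange in thirds as G–B–D–F#–A: a G major ninth chord.
The lowest note is G, the root of the chord, so this is root position.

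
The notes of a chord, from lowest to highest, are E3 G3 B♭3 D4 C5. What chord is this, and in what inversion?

C dominant ninth, first inversion

Reducing to letter names: E, G, Bb, D, C. These stack in thirds as C–E–G–Bb–D — a C dominant ninth chord.
The lowest note is E, the third of the chord, so this is first inversion.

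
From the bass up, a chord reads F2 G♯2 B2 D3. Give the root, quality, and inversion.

The distinct note names are F, G#, B, D. Stacked in thirds they read G#–B–D–F, which is a diminished seventh chord on G#.
F is the seventh of G# diminished seventh; seventh in the bass means third inversion (figured bass 4/2).

G# diminished seventh, third inversion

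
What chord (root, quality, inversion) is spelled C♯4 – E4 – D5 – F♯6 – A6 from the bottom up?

D major ninth, third inversion

The distinct note names are C#, E, D, F#, A. Stacked in thirds they read D–F#–A–C#–E, which is a major ninth chord on D.
The lowest note is C#, the seventh of the chord, so this is third inversion.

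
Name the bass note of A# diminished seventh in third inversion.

A# diminished seventh is A#–C#–E–G. Third inversion places the seventh in the bass: G.

G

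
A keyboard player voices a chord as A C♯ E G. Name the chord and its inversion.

A dominant seventh, root position

The pitch classes A, C#, E, G arrange in thirds as A–C#–E–G: an A dominant seventh chord.
The lowest note is A, the root of the chord, so this is root position (figured bass 7).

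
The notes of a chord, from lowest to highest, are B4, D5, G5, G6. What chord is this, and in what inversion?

The distinct note names are B, D, G. Stacked in thirds they read G–B–D, which is a major triad on G.
B is the third of G major; third in the bass means first inversion (figured bass 6).

G major, first inversion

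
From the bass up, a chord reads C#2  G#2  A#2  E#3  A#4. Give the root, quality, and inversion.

A# minor seventh, first inversion

The pitch classes C#, G#, A#, E# arrange in thirds as A#–C#–E#–G#: an A# minor seventh chord.
The lowest note is C#, the third of the chord, so this is first inversion (figured bass 6/5).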